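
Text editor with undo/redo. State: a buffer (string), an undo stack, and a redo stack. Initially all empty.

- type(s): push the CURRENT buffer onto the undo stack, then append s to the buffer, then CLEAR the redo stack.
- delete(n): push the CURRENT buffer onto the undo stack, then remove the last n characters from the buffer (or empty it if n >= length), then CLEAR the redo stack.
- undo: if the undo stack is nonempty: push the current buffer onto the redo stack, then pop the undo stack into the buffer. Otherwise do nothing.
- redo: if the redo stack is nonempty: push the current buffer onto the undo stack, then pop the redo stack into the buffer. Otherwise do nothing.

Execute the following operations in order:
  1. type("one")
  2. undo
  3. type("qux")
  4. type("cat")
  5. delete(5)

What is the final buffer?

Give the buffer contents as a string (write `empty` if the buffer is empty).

Answer: q

Derivation:
After op 1 (type): buf='one' undo_depth=1 redo_depth=0
After op 2 (undo): buf='(empty)' undo_depth=0 redo_depth=1
After op 3 (type): buf='qux' undo_depth=1 redo_depth=0
After op 4 (type): buf='quxcat' undo_depth=2 redo_depth=0
After op 5 (delete): buf='q' undo_depth=3 redo_depth=0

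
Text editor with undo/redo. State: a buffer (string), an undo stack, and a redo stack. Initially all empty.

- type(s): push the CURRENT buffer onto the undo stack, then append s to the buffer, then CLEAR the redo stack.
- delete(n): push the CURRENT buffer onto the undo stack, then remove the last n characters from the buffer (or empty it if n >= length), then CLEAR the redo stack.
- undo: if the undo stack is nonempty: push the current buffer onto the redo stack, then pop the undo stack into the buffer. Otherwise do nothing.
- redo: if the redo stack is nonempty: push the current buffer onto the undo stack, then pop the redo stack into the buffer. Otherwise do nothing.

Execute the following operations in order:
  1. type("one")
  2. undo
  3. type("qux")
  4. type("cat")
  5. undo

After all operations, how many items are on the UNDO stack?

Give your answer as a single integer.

After op 1 (type): buf='one' undo_depth=1 redo_depth=0
After op 2 (undo): buf='(empty)' undo_depth=0 redo_depth=1
After op 3 (type): buf='qux' undo_depth=1 redo_depth=0
After op 4 (type): buf='quxcat' undo_depth=2 redo_depth=0
After op 5 (undo): buf='qux' undo_depth=1 redo_depth=1

Answer: 1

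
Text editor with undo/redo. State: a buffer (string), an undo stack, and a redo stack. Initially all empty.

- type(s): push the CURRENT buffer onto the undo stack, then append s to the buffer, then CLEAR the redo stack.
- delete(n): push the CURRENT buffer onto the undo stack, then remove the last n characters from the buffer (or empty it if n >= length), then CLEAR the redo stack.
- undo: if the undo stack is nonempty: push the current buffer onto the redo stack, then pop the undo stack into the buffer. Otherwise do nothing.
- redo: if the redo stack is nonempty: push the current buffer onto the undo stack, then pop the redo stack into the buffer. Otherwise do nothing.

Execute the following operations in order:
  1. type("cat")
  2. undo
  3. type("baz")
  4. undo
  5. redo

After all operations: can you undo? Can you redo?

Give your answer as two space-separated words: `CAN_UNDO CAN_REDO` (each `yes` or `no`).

Answer: yes no

Derivation:
After op 1 (type): buf='cat' undo_depth=1 redo_depth=0
After op 2 (undo): buf='(empty)' undo_depth=0 redo_depth=1
After op 3 (type): buf='baz' undo_depth=1 redo_depth=0
After op 4 (undo): buf='(empty)' undo_depth=0 redo_depth=1
After op 5 (redo): buf='baz' undo_depth=1 redo_depth=0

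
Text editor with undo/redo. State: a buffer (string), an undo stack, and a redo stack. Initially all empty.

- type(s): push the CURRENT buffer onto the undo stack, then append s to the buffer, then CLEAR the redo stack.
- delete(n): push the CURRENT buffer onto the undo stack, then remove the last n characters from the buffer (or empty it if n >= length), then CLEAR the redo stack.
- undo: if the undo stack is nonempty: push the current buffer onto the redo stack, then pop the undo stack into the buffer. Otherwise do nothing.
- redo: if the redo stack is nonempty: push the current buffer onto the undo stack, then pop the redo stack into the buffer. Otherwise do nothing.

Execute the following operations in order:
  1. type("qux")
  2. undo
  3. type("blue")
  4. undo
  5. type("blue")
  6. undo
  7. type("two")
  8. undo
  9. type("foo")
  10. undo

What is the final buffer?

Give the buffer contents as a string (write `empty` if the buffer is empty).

After op 1 (type): buf='qux' undo_depth=1 redo_depth=0
After op 2 (undo): buf='(empty)' undo_depth=0 redo_depth=1
After op 3 (type): buf='blue' undo_depth=1 redo_depth=0
After op 4 (undo): buf='(empty)' undo_depth=0 redo_depth=1
After op 5 (type): buf='blue' undo_depth=1 redo_depth=0
After op 6 (undo): buf='(empty)' undo_depth=0 redo_depth=1
After op 7 (type): buf='two' undo_depth=1 redo_depth=0
After op 8 (undo): buf='(empty)' undo_depth=0 redo_depth=1
After op 9 (type): buf='foo' undo_depth=1 redo_depth=0
After op 10 (undo): buf='(empty)' undo_depth=0 redo_depth=1

Answer: empty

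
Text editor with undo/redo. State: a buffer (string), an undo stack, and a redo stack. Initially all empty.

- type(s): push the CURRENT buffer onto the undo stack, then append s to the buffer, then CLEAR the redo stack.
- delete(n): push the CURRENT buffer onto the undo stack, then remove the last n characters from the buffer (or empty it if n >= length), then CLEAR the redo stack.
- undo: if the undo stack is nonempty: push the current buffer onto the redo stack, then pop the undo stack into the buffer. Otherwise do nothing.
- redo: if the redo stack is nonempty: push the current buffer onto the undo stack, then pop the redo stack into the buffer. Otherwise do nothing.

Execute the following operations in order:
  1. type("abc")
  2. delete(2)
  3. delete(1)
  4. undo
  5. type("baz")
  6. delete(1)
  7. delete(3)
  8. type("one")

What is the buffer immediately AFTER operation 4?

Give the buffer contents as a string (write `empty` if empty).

After op 1 (type): buf='abc' undo_depth=1 redo_depth=0
After op 2 (delete): buf='a' undo_depth=2 redo_depth=0
After op 3 (delete): buf='(empty)' undo_depth=3 redo_depth=0
After op 4 (undo): buf='a' undo_depth=2 redo_depth=1

Answer: a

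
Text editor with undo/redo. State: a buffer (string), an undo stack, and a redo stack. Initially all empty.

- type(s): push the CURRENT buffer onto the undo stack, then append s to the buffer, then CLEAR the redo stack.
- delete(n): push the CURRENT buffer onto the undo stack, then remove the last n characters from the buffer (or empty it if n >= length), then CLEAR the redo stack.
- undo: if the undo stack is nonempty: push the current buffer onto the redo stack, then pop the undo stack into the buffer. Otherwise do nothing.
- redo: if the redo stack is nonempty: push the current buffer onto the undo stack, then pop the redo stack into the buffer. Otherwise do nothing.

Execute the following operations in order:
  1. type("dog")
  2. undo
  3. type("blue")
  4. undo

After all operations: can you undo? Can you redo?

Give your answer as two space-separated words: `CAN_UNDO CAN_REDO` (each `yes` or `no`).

After op 1 (type): buf='dog' undo_depth=1 redo_depth=0
After op 2 (undo): buf='(empty)' undo_depth=0 redo_depth=1
After op 3 (type): buf='blue' undo_depth=1 redo_depth=0
After op 4 (undo): buf='(empty)' undo_depth=0 redo_depth=1

Answer: no yes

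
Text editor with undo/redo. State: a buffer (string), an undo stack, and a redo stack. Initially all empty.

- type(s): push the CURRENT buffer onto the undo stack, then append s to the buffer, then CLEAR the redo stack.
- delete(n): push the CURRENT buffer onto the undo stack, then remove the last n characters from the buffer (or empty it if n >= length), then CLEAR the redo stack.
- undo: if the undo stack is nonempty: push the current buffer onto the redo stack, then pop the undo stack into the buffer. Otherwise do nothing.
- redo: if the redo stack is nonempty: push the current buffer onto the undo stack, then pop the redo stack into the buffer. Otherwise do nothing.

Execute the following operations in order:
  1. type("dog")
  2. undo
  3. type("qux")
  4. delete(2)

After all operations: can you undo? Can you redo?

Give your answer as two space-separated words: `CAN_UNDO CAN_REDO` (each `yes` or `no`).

Answer: yes no

Derivation:
After op 1 (type): buf='dog' undo_depth=1 redo_depth=0
After op 2 (undo): buf='(empty)' undo_depth=0 redo_depth=1
After op 3 (type): buf='qux' undo_depth=1 redo_depth=0
After op 4 (delete): buf='q' undo_depth=2 redo_depth=0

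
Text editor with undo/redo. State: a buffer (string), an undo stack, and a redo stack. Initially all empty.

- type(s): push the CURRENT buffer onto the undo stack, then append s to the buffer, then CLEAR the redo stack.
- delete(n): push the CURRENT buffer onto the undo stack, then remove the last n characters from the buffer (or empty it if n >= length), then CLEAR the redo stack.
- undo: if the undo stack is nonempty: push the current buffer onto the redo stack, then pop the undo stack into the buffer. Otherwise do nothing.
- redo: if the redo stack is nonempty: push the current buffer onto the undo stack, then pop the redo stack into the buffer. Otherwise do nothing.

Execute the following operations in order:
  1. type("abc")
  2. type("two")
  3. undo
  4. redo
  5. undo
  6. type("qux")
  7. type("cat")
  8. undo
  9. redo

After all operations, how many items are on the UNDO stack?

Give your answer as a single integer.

Answer: 3

Derivation:
After op 1 (type): buf='abc' undo_depth=1 redo_depth=0
After op 2 (type): buf='abctwo' undo_depth=2 redo_depth=0
After op 3 (undo): buf='abc' undo_depth=1 redo_depth=1
After op 4 (redo): buf='abctwo' undo_depth=2 redo_depth=0
After op 5 (undo): buf='abc' undo_depth=1 redo_depth=1
After op 6 (type): buf='abcqux' undo_depth=2 redo_depth=0
After op 7 (type): buf='abcquxcat' undo_depth=3 redo_depth=0
After op 8 (undo): buf='abcqux' undo_depth=2 redo_depth=1
After op 9 (redo): buf='abcquxcat' undo_depth=3 redo_depth=0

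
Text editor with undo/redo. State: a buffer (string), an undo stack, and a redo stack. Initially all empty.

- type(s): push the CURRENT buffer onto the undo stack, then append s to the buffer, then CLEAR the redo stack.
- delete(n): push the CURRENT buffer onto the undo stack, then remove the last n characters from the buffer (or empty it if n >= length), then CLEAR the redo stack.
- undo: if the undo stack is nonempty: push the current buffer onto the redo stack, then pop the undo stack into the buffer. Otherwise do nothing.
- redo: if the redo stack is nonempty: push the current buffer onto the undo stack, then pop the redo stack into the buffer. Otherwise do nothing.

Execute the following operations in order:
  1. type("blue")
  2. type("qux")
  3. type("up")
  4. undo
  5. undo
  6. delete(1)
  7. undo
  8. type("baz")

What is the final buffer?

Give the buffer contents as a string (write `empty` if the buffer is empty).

After op 1 (type): buf='blue' undo_depth=1 redo_depth=0
After op 2 (type): buf='bluequx' undo_depth=2 redo_depth=0
After op 3 (type): buf='bluequxup' undo_depth=3 redo_depth=0
After op 4 (undo): buf='bluequx' undo_depth=2 redo_depth=1
After op 5 (undo): buf='blue' undo_depth=1 redo_depth=2
After op 6 (delete): buf='blu' undo_depth=2 redo_depth=0
After op 7 (undo): buf='blue' undo_depth=1 redo_depth=1
After op 8 (type): buf='bluebaz' undo_depth=2 redo_depth=0

Answer: bluebaz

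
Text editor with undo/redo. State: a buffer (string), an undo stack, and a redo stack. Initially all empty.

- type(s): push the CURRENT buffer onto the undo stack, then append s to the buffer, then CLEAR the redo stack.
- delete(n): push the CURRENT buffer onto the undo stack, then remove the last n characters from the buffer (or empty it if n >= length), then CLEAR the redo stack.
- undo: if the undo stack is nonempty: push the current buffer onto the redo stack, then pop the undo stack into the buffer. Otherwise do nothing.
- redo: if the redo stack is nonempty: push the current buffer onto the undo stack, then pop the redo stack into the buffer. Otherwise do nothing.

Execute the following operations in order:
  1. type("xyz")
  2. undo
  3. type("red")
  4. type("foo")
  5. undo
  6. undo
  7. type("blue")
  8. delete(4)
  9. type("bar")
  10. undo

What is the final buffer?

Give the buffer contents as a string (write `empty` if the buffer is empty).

Answer: empty

Derivation:
After op 1 (type): buf='xyz' undo_depth=1 redo_depth=0
After op 2 (undo): buf='(empty)' undo_depth=0 redo_depth=1
After op 3 (type): buf='red' undo_depth=1 redo_depth=0
After op 4 (type): buf='redfoo' undo_depth=2 redo_depth=0
After op 5 (undo): buf='red' undo_depth=1 redo_depth=1
After op 6 (undo): buf='(empty)' undo_depth=0 redo_depth=2
After op 7 (type): buf='blue' undo_depth=1 redo_depth=0
After op 8 (delete): buf='(empty)' undo_depth=2 redo_depth=0
After op 9 (type): buf='bar' undo_depth=3 redo_depth=0
After op 10 (undo): buf='(empty)' undo_depth=2 redo_depth=1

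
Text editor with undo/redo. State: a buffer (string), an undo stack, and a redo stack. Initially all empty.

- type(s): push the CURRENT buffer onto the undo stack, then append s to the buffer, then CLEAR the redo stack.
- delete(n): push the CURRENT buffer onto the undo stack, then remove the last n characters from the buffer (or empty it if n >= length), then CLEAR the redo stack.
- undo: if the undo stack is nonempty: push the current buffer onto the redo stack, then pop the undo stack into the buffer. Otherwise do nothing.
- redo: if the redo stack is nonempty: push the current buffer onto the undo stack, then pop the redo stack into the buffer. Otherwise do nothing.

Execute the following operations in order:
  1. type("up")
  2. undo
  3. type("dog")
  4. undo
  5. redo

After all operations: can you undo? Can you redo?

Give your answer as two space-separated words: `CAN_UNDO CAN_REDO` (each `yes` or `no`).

After op 1 (type): buf='up' undo_depth=1 redo_depth=0
After op 2 (undo): buf='(empty)' undo_depth=0 redo_depth=1
After op 3 (type): buf='dog' undo_depth=1 redo_depth=0
After op 4 (undo): buf='(empty)' undo_depth=0 redo_depth=1
After op 5 (redo): buf='dog' undo_depth=1 redo_depth=0

Answer: yes no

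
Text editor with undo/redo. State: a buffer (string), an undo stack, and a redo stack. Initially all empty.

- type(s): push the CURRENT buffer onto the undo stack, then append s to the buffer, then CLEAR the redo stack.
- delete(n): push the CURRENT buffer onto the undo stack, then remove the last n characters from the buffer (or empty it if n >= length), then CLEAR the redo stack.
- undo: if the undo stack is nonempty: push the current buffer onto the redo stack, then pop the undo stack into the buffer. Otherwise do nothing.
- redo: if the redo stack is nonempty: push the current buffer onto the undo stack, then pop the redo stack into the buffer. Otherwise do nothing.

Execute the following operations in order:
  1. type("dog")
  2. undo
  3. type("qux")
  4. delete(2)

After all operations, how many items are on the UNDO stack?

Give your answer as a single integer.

Answer: 2

Derivation:
After op 1 (type): buf='dog' undo_depth=1 redo_depth=0
After op 2 (undo): buf='(empty)' undo_depth=0 redo_depth=1
After op 3 (type): buf='qux' undo_depth=1 redo_depth=0
After op 4 (delete): buf='q' undo_depth=2 redo_depth=0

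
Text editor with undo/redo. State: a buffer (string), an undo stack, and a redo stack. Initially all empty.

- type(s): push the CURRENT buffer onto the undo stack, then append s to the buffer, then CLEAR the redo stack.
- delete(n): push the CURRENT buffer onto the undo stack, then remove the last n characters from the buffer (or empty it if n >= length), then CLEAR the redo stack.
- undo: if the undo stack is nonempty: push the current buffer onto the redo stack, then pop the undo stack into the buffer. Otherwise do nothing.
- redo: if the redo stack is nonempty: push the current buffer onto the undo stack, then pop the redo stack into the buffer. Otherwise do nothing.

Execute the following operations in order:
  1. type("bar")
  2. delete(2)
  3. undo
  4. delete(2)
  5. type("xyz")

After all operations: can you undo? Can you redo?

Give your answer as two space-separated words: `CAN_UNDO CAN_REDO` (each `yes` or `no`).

Answer: yes no

Derivation:
After op 1 (type): buf='bar' undo_depth=1 redo_depth=0
After op 2 (delete): buf='b' undo_depth=2 redo_depth=0
After op 3 (undo): buf='bar' undo_depth=1 redo_depth=1
After op 4 (delete): buf='b' undo_depth=2 redo_depth=0
After op 5 (type): buf='bxyz' undo_depth=3 redo_depth=0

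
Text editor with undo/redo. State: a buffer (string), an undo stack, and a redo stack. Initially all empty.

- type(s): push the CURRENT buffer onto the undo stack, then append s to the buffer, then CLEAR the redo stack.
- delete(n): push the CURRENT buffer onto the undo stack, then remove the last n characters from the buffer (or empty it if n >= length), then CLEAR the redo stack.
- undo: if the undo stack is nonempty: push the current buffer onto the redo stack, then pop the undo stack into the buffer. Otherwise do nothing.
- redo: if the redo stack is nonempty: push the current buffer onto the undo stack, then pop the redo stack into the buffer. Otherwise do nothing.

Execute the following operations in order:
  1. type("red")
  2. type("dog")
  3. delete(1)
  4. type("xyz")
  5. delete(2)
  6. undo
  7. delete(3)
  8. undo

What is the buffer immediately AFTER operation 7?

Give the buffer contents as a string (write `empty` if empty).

Answer: reddo

Derivation:
After op 1 (type): buf='red' undo_depth=1 redo_depth=0
After op 2 (type): buf='reddog' undo_depth=2 redo_depth=0
After op 3 (delete): buf='reddo' undo_depth=3 redo_depth=0
After op 4 (type): buf='reddoxyz' undo_depth=4 redo_depth=0
After op 5 (delete): buf='reddox' undo_depth=5 redo_depth=0
After op 6 (undo): buf='reddoxyz' undo_depth=4 redo_depth=1
After op 7 (delete): buf='reddo' undo_depth=5 redo_depth=0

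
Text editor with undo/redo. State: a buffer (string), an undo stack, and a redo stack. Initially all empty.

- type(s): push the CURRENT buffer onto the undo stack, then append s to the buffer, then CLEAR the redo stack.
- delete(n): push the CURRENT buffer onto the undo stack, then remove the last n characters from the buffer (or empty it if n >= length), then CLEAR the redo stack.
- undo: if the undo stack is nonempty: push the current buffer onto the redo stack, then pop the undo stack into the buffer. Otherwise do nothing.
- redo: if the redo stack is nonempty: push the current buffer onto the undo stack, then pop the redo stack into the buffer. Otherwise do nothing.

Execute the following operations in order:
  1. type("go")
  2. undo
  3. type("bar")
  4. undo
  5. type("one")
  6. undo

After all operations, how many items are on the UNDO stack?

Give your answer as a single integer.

Answer: 0

Derivation:
After op 1 (type): buf='go' undo_depth=1 redo_depth=0
After op 2 (undo): buf='(empty)' undo_depth=0 redo_depth=1
After op 3 (type): buf='bar' undo_depth=1 redo_depth=0
After op 4 (undo): buf='(empty)' undo_depth=0 redo_depth=1
After op 5 (type): buf='one' undo_depth=1 redo_depth=0
After op 6 (undo): buf='(empty)' undo_depth=0 redo_depth=1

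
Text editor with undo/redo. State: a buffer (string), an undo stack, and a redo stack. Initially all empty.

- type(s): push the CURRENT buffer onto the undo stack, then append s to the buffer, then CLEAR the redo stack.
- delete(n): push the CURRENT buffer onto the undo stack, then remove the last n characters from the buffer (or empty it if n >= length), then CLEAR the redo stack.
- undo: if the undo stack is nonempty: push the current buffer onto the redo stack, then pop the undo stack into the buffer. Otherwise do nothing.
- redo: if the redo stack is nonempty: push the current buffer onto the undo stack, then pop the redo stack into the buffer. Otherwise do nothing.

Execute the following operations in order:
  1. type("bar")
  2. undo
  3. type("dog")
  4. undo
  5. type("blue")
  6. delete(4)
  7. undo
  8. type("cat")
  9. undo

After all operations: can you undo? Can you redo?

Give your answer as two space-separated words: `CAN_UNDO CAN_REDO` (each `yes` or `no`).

Answer: yes yes

Derivation:
After op 1 (type): buf='bar' undo_depth=1 redo_depth=0
After op 2 (undo): buf='(empty)' undo_depth=0 redo_depth=1
After op 3 (type): buf='dog' undo_depth=1 redo_depth=0
After op 4 (undo): buf='(empty)' undo_depth=0 redo_depth=1
After op 5 (type): buf='blue' undo_depth=1 redo_depth=0
After op 6 (delete): buf='(empty)' undo_depth=2 redo_depth=0
After op 7 (undo): buf='blue' undo_depth=1 redo_depth=1
After op 8 (type): buf='bluecat' undo_depth=2 redo_depth=0
After op 9 (undo): buf='blue' undo_depth=1 redo_depth=1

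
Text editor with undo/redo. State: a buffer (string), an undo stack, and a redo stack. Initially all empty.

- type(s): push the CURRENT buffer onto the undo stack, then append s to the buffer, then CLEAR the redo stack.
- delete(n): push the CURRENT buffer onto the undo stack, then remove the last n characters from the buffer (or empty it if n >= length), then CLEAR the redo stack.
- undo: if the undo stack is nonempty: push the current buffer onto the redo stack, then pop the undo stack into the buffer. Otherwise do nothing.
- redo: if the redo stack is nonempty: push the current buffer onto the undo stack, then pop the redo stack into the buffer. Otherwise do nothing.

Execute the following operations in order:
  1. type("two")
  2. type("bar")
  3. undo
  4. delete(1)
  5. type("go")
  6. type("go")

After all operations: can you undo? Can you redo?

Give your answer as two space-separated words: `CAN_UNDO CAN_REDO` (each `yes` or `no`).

Answer: yes no

Derivation:
After op 1 (type): buf='two' undo_depth=1 redo_depth=0
After op 2 (type): buf='twobar' undo_depth=2 redo_depth=0
After op 3 (undo): buf='two' undo_depth=1 redo_depth=1
After op 4 (delete): buf='tw' undo_depth=2 redo_depth=0
After op 5 (type): buf='twgo' undo_depth=3 redo_depth=0
After op 6 (type): buf='twgogo' undo_depth=4 redo_depth=0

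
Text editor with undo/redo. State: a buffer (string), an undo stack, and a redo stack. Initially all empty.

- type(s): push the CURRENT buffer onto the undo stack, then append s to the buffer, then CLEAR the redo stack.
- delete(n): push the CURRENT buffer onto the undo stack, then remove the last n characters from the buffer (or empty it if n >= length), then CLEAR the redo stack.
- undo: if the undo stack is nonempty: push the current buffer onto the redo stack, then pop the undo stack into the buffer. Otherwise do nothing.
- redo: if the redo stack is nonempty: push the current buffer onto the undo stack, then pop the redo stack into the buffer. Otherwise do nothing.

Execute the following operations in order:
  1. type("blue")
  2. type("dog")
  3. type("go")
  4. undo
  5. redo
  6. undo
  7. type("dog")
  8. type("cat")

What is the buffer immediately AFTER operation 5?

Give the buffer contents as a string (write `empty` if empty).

Answer: bluedoggo

Derivation:
After op 1 (type): buf='blue' undo_depth=1 redo_depth=0
After op 2 (type): buf='bluedog' undo_depth=2 redo_depth=0
After op 3 (type): buf='bluedoggo' undo_depth=3 redo_depth=0
After op 4 (undo): buf='bluedog' undo_depth=2 redo_depth=1
After op 5 (redo): buf='bluedoggo' undo_depth=3 redo_depth=0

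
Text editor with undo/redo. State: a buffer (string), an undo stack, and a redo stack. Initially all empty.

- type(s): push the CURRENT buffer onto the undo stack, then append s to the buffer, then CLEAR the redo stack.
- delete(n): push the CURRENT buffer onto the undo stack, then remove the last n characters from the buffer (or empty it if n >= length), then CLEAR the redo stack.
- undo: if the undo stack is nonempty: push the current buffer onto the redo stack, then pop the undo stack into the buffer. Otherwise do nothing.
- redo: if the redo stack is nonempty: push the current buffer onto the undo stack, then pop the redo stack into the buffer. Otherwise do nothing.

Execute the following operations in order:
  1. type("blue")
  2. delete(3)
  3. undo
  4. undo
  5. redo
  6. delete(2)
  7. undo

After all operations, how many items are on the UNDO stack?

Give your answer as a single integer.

After op 1 (type): buf='blue' undo_depth=1 redo_depth=0
After op 2 (delete): buf='b' undo_depth=2 redo_depth=0
After op 3 (undo): buf='blue' undo_depth=1 redo_depth=1
After op 4 (undo): buf='(empty)' undo_depth=0 redo_depth=2
After op 5 (redo): buf='blue' undo_depth=1 redo_depth=1
After op 6 (delete): buf='bl' undo_depth=2 redo_depth=0
After op 7 (undo): buf='blue' undo_depth=1 redo_depth=1

Answer: 1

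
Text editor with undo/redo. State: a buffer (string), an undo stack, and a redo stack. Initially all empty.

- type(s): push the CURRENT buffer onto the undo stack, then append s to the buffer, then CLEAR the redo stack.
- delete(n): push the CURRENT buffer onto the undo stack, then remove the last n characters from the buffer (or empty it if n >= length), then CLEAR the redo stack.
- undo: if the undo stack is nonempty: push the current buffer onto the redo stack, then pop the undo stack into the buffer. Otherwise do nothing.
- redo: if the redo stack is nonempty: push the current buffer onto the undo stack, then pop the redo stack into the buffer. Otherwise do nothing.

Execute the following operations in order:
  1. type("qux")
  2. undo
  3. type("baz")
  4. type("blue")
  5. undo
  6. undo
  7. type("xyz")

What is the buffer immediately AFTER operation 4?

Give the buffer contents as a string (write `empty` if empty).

Answer: bazblue

Derivation:
After op 1 (type): buf='qux' undo_depth=1 redo_depth=0
After op 2 (undo): buf='(empty)' undo_depth=0 redo_depth=1
After op 3 (type): buf='baz' undo_depth=1 redo_depth=0
After op 4 (type): buf='bazblue' undo_depth=2 redo_depth=0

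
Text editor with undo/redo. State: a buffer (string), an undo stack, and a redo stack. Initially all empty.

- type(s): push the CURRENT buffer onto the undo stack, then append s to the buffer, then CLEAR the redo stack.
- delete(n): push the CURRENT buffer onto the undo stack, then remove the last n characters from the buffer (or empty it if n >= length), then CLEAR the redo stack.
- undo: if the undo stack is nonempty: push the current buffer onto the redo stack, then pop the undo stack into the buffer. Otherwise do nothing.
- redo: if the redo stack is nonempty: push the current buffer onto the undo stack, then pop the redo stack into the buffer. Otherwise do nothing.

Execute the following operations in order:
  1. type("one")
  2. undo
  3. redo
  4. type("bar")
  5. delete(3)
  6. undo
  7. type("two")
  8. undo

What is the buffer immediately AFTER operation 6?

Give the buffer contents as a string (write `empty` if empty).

After op 1 (type): buf='one' undo_depth=1 redo_depth=0
After op 2 (undo): buf='(empty)' undo_depth=0 redo_depth=1
After op 3 (redo): buf='one' undo_depth=1 redo_depth=0
After op 4 (type): buf='onebar' undo_depth=2 redo_depth=0
After op 5 (delete): buf='one' undo_depth=3 redo_depth=0
After op 6 (undo): buf='onebar' undo_depth=2 redo_depth=1

Answer: onebar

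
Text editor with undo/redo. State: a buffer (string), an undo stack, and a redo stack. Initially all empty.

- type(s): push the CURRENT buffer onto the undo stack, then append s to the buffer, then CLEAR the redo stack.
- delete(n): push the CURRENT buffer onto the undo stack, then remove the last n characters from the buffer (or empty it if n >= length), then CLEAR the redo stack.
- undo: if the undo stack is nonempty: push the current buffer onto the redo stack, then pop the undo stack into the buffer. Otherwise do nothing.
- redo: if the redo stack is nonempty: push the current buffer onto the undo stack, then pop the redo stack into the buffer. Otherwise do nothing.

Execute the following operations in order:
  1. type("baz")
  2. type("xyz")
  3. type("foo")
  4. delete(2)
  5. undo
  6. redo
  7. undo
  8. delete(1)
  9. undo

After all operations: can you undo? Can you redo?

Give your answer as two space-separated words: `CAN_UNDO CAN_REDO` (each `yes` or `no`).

Answer: yes yes

Derivation:
After op 1 (type): buf='baz' undo_depth=1 redo_depth=0
After op 2 (type): buf='bazxyz' undo_depth=2 redo_depth=0
After op 3 (type): buf='bazxyzfoo' undo_depth=3 redo_depth=0
After op 4 (delete): buf='bazxyzf' undo_depth=4 redo_depth=0
After op 5 (undo): buf='bazxyzfoo' undo_depth=3 redo_depth=1
After op 6 (redo): buf='bazxyzf' undo_depth=4 redo_depth=0
After op 7 (undo): buf='bazxyzfoo' undo_depth=3 redo_depth=1
After op 8 (delete): buf='bazxyzfo' undo_depth=4 redo_depth=0
After op 9 (undo): buf='bazxyzfoo' undo_depth=3 redo_depth=1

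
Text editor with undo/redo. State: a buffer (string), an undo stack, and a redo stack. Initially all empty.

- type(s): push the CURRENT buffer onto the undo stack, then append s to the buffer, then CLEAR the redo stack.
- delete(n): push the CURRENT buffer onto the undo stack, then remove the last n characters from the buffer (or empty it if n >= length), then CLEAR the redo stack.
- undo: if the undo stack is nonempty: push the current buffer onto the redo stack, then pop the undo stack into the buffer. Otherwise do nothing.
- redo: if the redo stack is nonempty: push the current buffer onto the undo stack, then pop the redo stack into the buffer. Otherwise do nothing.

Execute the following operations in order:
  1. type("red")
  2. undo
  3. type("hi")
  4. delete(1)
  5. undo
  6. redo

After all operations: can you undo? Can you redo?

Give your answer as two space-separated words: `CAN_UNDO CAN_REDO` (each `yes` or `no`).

After op 1 (type): buf='red' undo_depth=1 redo_depth=0
After op 2 (undo): buf='(empty)' undo_depth=0 redo_depth=1
After op 3 (type): buf='hi' undo_depth=1 redo_depth=0
After op 4 (delete): buf='h' undo_depth=2 redo_depth=0
After op 5 (undo): buf='hi' undo_depth=1 redo_depth=1
After op 6 (redo): buf='h' undo_depth=2 redo_depth=0

Answer: yes no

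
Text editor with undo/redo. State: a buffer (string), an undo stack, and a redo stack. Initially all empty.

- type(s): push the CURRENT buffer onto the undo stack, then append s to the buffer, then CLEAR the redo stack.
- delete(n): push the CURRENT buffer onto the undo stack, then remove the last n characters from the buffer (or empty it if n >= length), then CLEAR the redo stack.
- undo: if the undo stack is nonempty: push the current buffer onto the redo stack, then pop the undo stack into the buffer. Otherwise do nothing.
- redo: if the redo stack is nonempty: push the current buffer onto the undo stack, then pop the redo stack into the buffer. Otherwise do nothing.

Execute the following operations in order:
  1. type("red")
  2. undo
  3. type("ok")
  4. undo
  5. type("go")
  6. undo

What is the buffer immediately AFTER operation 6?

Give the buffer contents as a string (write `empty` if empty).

After op 1 (type): buf='red' undo_depth=1 redo_depth=0
After op 2 (undo): buf='(empty)' undo_depth=0 redo_depth=1
After op 3 (type): buf='ok' undo_depth=1 redo_depth=0
After op 4 (undo): buf='(empty)' undo_depth=0 redo_depth=1
After op 5 (type): buf='go' undo_depth=1 redo_depth=0
After op 6 (undo): buf='(empty)' undo_depth=0 redo_depth=1

Answer: empty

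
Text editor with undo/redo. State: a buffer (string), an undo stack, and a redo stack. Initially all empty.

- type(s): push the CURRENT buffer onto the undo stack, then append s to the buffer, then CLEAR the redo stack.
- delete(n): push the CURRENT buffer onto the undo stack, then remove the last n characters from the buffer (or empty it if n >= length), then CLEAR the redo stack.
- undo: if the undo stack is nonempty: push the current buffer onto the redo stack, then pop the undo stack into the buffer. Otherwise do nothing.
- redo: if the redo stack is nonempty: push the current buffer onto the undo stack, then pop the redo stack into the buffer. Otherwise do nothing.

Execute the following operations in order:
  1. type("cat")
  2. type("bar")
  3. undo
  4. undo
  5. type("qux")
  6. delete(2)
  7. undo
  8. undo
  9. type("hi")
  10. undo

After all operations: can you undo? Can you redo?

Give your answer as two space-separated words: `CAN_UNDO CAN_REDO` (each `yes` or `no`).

After op 1 (type): buf='cat' undo_depth=1 redo_depth=0
After op 2 (type): buf='catbar' undo_depth=2 redo_depth=0
After op 3 (undo): buf='cat' undo_depth=1 redo_depth=1
After op 4 (undo): buf='(empty)' undo_depth=0 redo_depth=2
After op 5 (type): buf='qux' undo_depth=1 redo_depth=0
After op 6 (delete): buf='q' undo_depth=2 redo_depth=0
After op 7 (undo): buf='qux' undo_depth=1 redo_depth=1
After op 8 (undo): buf='(empty)' undo_depth=0 redo_depth=2
After op 9 (type): buf='hi' undo_depth=1 redo_depth=0
After op 10 (undo): buf='(empty)' undo_depth=0 redo_depth=1

Answer: no yes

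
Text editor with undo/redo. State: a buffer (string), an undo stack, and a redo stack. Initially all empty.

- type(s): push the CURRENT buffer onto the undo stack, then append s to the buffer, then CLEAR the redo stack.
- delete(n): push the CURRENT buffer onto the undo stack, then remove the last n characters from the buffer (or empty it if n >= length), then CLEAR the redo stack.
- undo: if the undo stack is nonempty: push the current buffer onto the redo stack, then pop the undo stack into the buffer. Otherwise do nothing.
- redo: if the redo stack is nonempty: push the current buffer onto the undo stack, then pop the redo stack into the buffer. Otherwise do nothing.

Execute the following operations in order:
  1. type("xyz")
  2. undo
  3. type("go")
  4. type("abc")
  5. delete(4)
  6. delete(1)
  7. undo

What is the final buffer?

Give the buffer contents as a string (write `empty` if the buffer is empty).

After op 1 (type): buf='xyz' undo_depth=1 redo_depth=0
After op 2 (undo): buf='(empty)' undo_depth=0 redo_depth=1
After op 3 (type): buf='go' undo_depth=1 redo_depth=0
After op 4 (type): buf='goabc' undo_depth=2 redo_depth=0
After op 5 (delete): buf='g' undo_depth=3 redo_depth=0
After op 6 (delete): buf='(empty)' undo_depth=4 redo_depth=0
After op 7 (undo): buf='g' undo_depth=3 redo_depth=1

Answer: g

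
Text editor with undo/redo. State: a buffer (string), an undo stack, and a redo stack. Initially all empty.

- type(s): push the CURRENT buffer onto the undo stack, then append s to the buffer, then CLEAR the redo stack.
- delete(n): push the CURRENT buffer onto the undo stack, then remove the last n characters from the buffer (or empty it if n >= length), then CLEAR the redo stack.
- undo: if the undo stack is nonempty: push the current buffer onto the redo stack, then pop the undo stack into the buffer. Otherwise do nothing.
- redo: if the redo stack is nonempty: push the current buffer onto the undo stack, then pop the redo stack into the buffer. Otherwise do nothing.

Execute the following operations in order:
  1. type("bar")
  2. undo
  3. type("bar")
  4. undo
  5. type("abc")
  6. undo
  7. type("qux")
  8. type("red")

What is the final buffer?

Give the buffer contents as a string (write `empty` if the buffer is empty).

Answer: quxred

Derivation:
After op 1 (type): buf='bar' undo_depth=1 redo_depth=0
After op 2 (undo): buf='(empty)' undo_depth=0 redo_depth=1
After op 3 (type): buf='bar' undo_depth=1 redo_depth=0
After op 4 (undo): buf='(empty)' undo_depth=0 redo_depth=1
After op 5 (type): buf='abc' undo_depth=1 redo_depth=0
After op 6 (undo): buf='(empty)' undo_depth=0 redo_depth=1
After op 7 (type): buf='qux' undo_depth=1 redo_depth=0
After op 8 (type): buf='quxred' undo_depth=2 redo_depth=0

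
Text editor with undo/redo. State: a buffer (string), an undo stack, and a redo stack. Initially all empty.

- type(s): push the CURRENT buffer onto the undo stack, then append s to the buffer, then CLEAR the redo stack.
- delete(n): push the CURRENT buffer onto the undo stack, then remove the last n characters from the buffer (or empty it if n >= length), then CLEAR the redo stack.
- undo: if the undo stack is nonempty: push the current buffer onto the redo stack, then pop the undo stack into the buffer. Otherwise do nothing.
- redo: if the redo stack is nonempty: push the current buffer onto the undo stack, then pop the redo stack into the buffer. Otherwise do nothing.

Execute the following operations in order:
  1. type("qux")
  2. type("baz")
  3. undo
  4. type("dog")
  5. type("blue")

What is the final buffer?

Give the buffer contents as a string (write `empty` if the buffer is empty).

After op 1 (type): buf='qux' undo_depth=1 redo_depth=0
After op 2 (type): buf='quxbaz' undo_depth=2 redo_depth=0
After op 3 (undo): buf='qux' undo_depth=1 redo_depth=1
After op 4 (type): buf='quxdog' undo_depth=2 redo_depth=0
After op 5 (type): buf='quxdogblue' undo_depth=3 redo_depth=0

Answer: quxdogblue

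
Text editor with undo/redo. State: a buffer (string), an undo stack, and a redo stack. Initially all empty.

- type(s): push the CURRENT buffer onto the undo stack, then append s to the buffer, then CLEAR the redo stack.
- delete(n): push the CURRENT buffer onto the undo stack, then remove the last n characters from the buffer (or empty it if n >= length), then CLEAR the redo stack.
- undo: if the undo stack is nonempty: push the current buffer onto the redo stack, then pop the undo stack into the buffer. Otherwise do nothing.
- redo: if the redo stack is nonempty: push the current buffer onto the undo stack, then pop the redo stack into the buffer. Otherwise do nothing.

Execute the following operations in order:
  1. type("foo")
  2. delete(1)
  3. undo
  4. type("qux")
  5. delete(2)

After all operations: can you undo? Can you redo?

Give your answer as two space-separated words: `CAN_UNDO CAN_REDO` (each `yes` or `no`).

Answer: yes no

Derivation:
After op 1 (type): buf='foo' undo_depth=1 redo_depth=0
After op 2 (delete): buf='fo' undo_depth=2 redo_depth=0
After op 3 (undo): buf='foo' undo_depth=1 redo_depth=1
After op 4 (type): buf='fooqux' undo_depth=2 redo_depth=0
After op 5 (delete): buf='fooq' undo_depth=3 redo_depth=0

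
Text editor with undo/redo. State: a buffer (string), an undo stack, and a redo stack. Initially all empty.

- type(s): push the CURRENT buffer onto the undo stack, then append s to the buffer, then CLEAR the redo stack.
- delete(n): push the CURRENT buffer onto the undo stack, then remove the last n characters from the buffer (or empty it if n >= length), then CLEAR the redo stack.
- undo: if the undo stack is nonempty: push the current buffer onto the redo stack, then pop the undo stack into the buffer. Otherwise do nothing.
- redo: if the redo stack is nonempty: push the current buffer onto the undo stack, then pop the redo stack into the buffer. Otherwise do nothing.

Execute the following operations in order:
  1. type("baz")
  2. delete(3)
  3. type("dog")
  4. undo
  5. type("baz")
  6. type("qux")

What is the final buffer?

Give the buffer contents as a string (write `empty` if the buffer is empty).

Answer: bazqux

Derivation:
After op 1 (type): buf='baz' undo_depth=1 redo_depth=0
After op 2 (delete): buf='(empty)' undo_depth=2 redo_depth=0
After op 3 (type): buf='dog' undo_depth=3 redo_depth=0
After op 4 (undo): buf='(empty)' undo_depth=2 redo_depth=1
After op 5 (type): buf='baz' undo_depth=3 redo_depth=0
After op 6 (type): buf='bazqux' undo_depth=4 redo_depth=0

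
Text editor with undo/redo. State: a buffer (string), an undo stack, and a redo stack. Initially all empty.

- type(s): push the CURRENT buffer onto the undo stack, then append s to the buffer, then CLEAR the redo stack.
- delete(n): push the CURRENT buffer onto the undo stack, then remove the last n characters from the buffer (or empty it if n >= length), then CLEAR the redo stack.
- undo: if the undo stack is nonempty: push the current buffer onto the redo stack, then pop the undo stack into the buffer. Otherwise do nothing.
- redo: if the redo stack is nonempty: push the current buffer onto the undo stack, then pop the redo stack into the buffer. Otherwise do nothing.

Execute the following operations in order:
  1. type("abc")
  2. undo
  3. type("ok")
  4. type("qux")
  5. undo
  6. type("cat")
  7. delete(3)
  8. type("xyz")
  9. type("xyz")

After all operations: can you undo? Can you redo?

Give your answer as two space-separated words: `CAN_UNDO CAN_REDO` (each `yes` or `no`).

After op 1 (type): buf='abc' undo_depth=1 redo_depth=0
After op 2 (undo): buf='(empty)' undo_depth=0 redo_depth=1
After op 3 (type): buf='ok' undo_depth=1 redo_depth=0
After op 4 (type): buf='okqux' undo_depth=2 redo_depth=0
After op 5 (undo): buf='ok' undo_depth=1 redo_depth=1
After op 6 (type): buf='okcat' undo_depth=2 redo_depth=0
After op 7 (delete): buf='ok' undo_depth=3 redo_depth=0
After op 8 (type): buf='okxyz' undo_depth=4 redo_depth=0
After op 9 (type): buf='okxyzxyz' undo_depth=5 redo_depth=0

Answer: yes no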